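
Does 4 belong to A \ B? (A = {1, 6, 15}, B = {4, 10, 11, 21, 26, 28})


A = {1, 6, 15}, B = {4, 10, 11, 21, 26, 28}
A \ B = elements in A but not in B
A \ B = {1, 6, 15}
Checking if 4 ∈ A \ B
4 is not in A \ B → False

4 ∉ A \ B


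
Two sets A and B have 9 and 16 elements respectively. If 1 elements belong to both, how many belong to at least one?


|A ∪ B| = |A| + |B| - |A ∩ B|
= 9 + 16 - 1
= 24

|A ∪ B| = 24


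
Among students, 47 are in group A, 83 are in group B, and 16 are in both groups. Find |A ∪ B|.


|A ∪ B| = |A| + |B| - |A ∩ B|
= 47 + 83 - 16
= 114

|A ∪ B| = 114


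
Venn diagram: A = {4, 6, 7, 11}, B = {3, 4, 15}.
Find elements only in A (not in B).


A = {4, 6, 7, 11}
B = {3, 4, 15}
Region: only in A (not in B)
Elements: {6, 7, 11}

Elements only in A (not in B): {6, 7, 11}


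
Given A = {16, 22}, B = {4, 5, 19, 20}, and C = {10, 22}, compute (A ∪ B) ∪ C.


A ∪ B = {4, 5, 16, 19, 20, 22}
(A ∪ B) ∪ C = {4, 5, 10, 16, 19, 20, 22}

A ∪ B ∪ C = {4, 5, 10, 16, 19, 20, 22}


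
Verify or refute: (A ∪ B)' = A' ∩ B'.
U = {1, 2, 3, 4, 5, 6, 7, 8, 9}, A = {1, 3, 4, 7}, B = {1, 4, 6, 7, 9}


LHS: A ∪ B = {1, 3, 4, 6, 7, 9}
(A ∪ B)' = U \ (A ∪ B) = {2, 5, 8}
A' = {2, 5, 6, 8, 9}, B' = {2, 3, 5, 8}
Claimed RHS: A' ∩ B' = {2, 5, 8}
Identity is VALID: LHS = RHS = {2, 5, 8} ✓

Identity is valid. (A ∪ B)' = A' ∩ B' = {2, 5, 8}


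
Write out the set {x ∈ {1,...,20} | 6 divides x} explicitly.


Checking each candidate:
Condition: multiples of 6 in {1,...,20}
Result = {6, 12, 18}

{6, 12, 18}


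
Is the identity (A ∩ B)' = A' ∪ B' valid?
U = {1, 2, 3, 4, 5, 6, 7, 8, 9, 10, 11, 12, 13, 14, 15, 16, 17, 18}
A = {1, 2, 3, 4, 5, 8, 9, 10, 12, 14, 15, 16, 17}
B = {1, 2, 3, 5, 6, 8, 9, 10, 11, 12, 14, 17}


LHS: A ∩ B = {1, 2, 3, 5, 8, 9, 10, 12, 14, 17}
(A ∩ B)' = U \ (A ∩ B) = {4, 6, 7, 11, 13, 15, 16, 18}
A' = {6, 7, 11, 13, 18}, B' = {4, 7, 13, 15, 16, 18}
Claimed RHS: A' ∪ B' = {4, 6, 7, 11, 13, 15, 16, 18}
Identity is VALID: LHS = RHS = {4, 6, 7, 11, 13, 15, 16, 18} ✓

Identity is valid. (A ∩ B)' = A' ∪ B' = {4, 6, 7, 11, 13, 15, 16, 18}


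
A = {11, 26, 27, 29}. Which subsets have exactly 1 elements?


|A| = 4, so A has C(4,1) = 4 subsets of size 1.
Enumerate by choosing 1 elements from A at a time:
{11}, {26}, {27}, {29}

1-element subsets (4 total): {11}, {26}, {27}, {29}


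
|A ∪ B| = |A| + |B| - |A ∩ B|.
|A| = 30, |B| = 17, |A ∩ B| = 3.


|A ∪ B| = |A| + |B| - |A ∩ B|
= 30 + 17 - 3
= 44

|A ∪ B| = 44


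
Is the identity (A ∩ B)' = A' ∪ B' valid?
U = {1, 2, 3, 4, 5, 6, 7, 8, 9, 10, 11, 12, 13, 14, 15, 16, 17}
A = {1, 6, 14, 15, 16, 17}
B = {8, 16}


LHS: A ∩ B = {16}
(A ∩ B)' = U \ (A ∩ B) = {1, 2, 3, 4, 5, 6, 7, 8, 9, 10, 11, 12, 13, 14, 15, 17}
A' = {2, 3, 4, 5, 7, 8, 9, 10, 11, 12, 13}, B' = {1, 2, 3, 4, 5, 6, 7, 9, 10, 11, 12, 13, 14, 15, 17}
Claimed RHS: A' ∪ B' = {1, 2, 3, 4, 5, 6, 7, 8, 9, 10, 11, 12, 13, 14, 15, 17}
Identity is VALID: LHS = RHS = {1, 2, 3, 4, 5, 6, 7, 8, 9, 10, 11, 12, 13, 14, 15, 17} ✓

Identity is valid. (A ∩ B)' = A' ∪ B' = {1, 2, 3, 4, 5, 6, 7, 8, 9, 10, 11, 12, 13, 14, 15, 17}


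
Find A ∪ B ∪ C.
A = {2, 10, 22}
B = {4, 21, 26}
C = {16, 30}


A ∪ B = {2, 4, 10, 21, 22, 26}
(A ∪ B) ∪ C = {2, 4, 10, 16, 21, 22, 26, 30}

A ∪ B ∪ C = {2, 4, 10, 16, 21, 22, 26, 30}


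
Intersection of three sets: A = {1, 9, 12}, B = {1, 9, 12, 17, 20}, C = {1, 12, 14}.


A ∩ B = {1, 9, 12}
(A ∩ B) ∩ C = {1, 12}

A ∩ B ∩ C = {1, 12}


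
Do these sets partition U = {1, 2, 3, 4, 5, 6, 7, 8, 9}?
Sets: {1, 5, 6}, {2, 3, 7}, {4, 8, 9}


A partition requires: (1) non-empty parts, (2) pairwise disjoint, (3) union = U
Parts: {1, 5, 6}, {2, 3, 7}, {4, 8, 9}
Union of parts: {1, 2, 3, 4, 5, 6, 7, 8, 9}
U = {1, 2, 3, 4, 5, 6, 7, 8, 9}
All non-empty? True
Pairwise disjoint? True
Covers U? True

Yes, valid partition


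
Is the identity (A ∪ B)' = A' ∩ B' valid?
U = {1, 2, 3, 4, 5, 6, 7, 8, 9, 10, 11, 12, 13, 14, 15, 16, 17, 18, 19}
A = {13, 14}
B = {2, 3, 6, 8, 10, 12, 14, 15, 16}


LHS: A ∪ B = {2, 3, 6, 8, 10, 12, 13, 14, 15, 16}
(A ∪ B)' = U \ (A ∪ B) = {1, 4, 5, 7, 9, 11, 17, 18, 19}
A' = {1, 2, 3, 4, 5, 6, 7, 8, 9, 10, 11, 12, 15, 16, 17, 18, 19}, B' = {1, 4, 5, 7, 9, 11, 13, 17, 18, 19}
Claimed RHS: A' ∩ B' = {1, 4, 5, 7, 9, 11, 17, 18, 19}
Identity is VALID: LHS = RHS = {1, 4, 5, 7, 9, 11, 17, 18, 19} ✓

Identity is valid. (A ∪ B)' = A' ∩ B' = {1, 4, 5, 7, 9, 11, 17, 18, 19}


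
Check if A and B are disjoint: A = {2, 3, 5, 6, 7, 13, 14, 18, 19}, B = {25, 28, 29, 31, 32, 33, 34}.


Disjoint means A ∩ B = ∅.
A ∩ B = ∅
A ∩ B = ∅, so A and B are disjoint.

Yes, A and B are disjoint


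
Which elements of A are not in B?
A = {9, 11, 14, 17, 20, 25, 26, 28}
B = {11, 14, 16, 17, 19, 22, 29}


A \ B = elements in A but not in B
A = {9, 11, 14, 17, 20, 25, 26, 28}
B = {11, 14, 16, 17, 19, 22, 29}
Remove from A any elements in B
A \ B = {9, 20, 25, 26, 28}

A \ B = {9, 20, 25, 26, 28}


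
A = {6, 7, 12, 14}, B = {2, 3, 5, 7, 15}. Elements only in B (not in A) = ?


A = {6, 7, 12, 14}
B = {2, 3, 5, 7, 15}
Region: only in B (not in A)
Elements: {2, 3, 5, 15}

Elements only in B (not in A): {2, 3, 5, 15}


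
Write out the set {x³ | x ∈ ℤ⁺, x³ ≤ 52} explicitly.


Checking each candidate:
Condition: positive perfect cubes ≤ 52
Result = {1, 8, 27}

{1, 8, 27}


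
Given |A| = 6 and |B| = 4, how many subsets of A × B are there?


A relation from A to B is any subset of A × B.
|A × B| = 6 × 4 = 24
# relations = 2^|A × B| = 2^24 = 16777216

Number of relations = 16777216


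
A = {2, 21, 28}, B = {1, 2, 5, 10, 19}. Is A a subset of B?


A ⊆ B means every element of A is in B.
Elements in A not in B: {21, 28}
So A ⊄ B.

No, A ⊄ B


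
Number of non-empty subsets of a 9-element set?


Total subsets = 2^n = 2^9 = 512
Non-empty subsets exclude the empty set: 2^n - 1
= 512 - 1
= 511

Number of non-empty subsets = 511


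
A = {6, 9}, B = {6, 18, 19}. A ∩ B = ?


A ∩ B = elements in both A and B
A = {6, 9}
B = {6, 18, 19}
A ∩ B = {6}

A ∩ B = {6}


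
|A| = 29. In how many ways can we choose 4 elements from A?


C(n,k) = n! / (k!(n-k)!)
C(29,4) = 29! / (4!25!)
= 23751

C(29,4) = 23751


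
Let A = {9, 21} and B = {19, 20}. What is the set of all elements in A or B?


A ∪ B = all elements in A or B (or both)
A = {9, 21}
B = {19, 20}
A ∪ B = {9, 19, 20, 21}

A ∪ B = {9, 19, 20, 21}


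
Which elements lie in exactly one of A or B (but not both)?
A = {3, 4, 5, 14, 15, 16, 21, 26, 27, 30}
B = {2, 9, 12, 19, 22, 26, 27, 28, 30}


A △ B = (A \ B) ∪ (B \ A) = elements in exactly one of A or B
A \ B = {3, 4, 5, 14, 15, 16, 21}
B \ A = {2, 9, 12, 19, 22, 28}
A △ B = {2, 3, 4, 5, 9, 12, 14, 15, 16, 19, 21, 22, 28}

A △ B = {2, 3, 4, 5, 9, 12, 14, 15, 16, 19, 21, 22, 28}


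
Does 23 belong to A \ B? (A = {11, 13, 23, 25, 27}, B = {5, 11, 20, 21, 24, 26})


A = {11, 13, 23, 25, 27}, B = {5, 11, 20, 21, 24, 26}
A \ B = elements in A but not in B
A \ B = {13, 23, 25, 27}
Checking if 23 ∈ A \ B
23 is in A \ B → True

23 ∈ A \ B


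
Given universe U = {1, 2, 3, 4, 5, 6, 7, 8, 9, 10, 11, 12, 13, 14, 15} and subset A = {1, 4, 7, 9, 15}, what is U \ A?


Aᶜ = U \ A = elements in U but not in A
U = {1, 2, 3, 4, 5, 6, 7, 8, 9, 10, 11, 12, 13, 14, 15}
A = {1, 4, 7, 9, 15}
Aᶜ = {2, 3, 5, 6, 8, 10, 11, 12, 13, 14}

Aᶜ = {2, 3, 5, 6, 8, 10, 11, 12, 13, 14}


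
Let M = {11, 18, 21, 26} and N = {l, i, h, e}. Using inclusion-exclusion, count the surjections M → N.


n = |M| = 4, k = |N| = 4. Surjections via inclusion-exclusion:
S(n,k) = Σ(-1)^i × C(k,i) × (k-i)^n, i=0 to k
i=0: (-1)^0×C(4,0)×4^4 = 256
i=1: (-1)^1×C(4,1)×3^4 = -324
i=2: (-1)^2×C(4,2)×2^4 = 96
i=3: (-1)^3×C(4,3)×1^4 = -4
i=4: (-1)^4×C(4,4)×0^4 = 0
Total = 24

Number of surjections = 24


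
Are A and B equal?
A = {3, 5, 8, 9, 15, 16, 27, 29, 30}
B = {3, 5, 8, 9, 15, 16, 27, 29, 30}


Two sets are equal iff they have exactly the same elements.
A = {3, 5, 8, 9, 15, 16, 27, 29, 30}
B = {3, 5, 8, 9, 15, 16, 27, 29, 30}
Same elements → A = B

Yes, A = B


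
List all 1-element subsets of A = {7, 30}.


|A| = 2, so A has C(2,1) = 2 subsets of size 1.
Enumerate by choosing 1 elements from A at a time:
{7}, {30}

1-element subsets (2 total): {7}, {30}


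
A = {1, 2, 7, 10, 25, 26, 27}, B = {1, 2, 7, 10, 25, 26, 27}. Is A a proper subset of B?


A ⊂ B requires: A ⊆ B AND A ≠ B.
A ⊆ B? Yes
A = B? Yes
A = B, so A is not a PROPER subset.

No, A is not a proper subset of B


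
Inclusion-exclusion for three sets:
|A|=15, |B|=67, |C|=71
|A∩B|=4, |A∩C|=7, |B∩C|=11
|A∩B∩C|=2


|A∪B∪C| = |A|+|B|+|C| - |A∩B|-|A∩C|-|B∩C| + |A∩B∩C|
= 15+67+71 - 4-7-11 + 2
= 153 - 22 + 2
= 133

|A ∪ B ∪ C| = 133


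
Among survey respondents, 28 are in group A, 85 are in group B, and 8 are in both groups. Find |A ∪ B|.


|A ∪ B| = |A| + |B| - |A ∩ B|
= 28 + 85 - 8
= 105

|A ∪ B| = 105


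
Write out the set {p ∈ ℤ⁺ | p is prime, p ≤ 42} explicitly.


Checking each candidate:
Condition: primes ≤ 42
Result = {2, 3, 5, 7, 11, 13, 17, 19, 23, 29, 31, 37, 41}

{2, 3, 5, 7, 11, 13, 17, 19, 23, 29, 31, 37, 41}


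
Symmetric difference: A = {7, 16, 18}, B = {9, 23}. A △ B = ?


A △ B = (A \ B) ∪ (B \ A) = elements in exactly one of A or B
A \ B = {7, 16, 18}
B \ A = {9, 23}
A △ B = {7, 9, 16, 18, 23}

A △ B = {7, 9, 16, 18, 23}


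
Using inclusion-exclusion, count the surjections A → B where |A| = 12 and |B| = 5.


n = |A| = 12, k = |B| = 5. Surjections via inclusion-exclusion:
S(n,k) = Σ(-1)^i × C(k,i) × (k-i)^n, i=0 to k
i=0: (-1)^0×C(5,0)×5^12 = 244140625
i=1: (-1)^1×C(5,1)×4^12 = -83886080
i=2: (-1)^2×C(5,2)×3^12 = 5314410
i=3: (-1)^3×C(5,3)×2^12 = -40960
i=4: (-1)^4×C(5,4)×1^12 = 5
i=5: (-1)^5×C(5,5)×0^12 = 0
Total = 165528000

Number of surjections = 165528000


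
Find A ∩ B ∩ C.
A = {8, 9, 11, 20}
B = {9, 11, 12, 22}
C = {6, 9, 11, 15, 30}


A ∩ B = {9, 11}
(A ∩ B) ∩ C = {9, 11}

A ∩ B ∩ C = {9, 11}


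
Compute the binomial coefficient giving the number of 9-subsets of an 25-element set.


C(n,k) = n! / (k!(n-k)!)
C(25,9) = 25! / (9!16!)
= 2042975

C(25,9) = 2042975


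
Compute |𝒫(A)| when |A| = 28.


Number of subsets = 2^n
= 2^28
= 268435456

|P(A)| = 268435456


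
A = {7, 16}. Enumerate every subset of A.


|A| = 2, so |P(A)| = 2^2 = 4
Enumerate subsets by cardinality (0 to 2):
∅, {7}, {16}, {7, 16}

P(A) has 4 subsets: ∅, {7}, {16}, {7, 16}


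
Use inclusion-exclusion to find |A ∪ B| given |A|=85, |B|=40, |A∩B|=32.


|A ∪ B| = |A| + |B| - |A ∩ B|
= 85 + 40 - 32
= 93

|A ∪ B| = 93


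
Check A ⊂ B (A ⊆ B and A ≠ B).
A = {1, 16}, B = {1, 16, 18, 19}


A ⊂ B requires: A ⊆ B AND A ≠ B.
A ⊆ B? Yes
A = B? No
A ⊂ B: Yes (A is a proper subset of B)

Yes, A ⊂ B


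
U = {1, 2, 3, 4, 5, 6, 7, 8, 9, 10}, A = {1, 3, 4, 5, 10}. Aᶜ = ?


Aᶜ = U \ A = elements in U but not in A
U = {1, 2, 3, 4, 5, 6, 7, 8, 9, 10}
A = {1, 3, 4, 5, 10}
Aᶜ = {2, 6, 7, 8, 9}

Aᶜ = {2, 6, 7, 8, 9}


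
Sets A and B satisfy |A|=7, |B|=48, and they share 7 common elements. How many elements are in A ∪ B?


|A ∪ B| = |A| + |B| - |A ∩ B|
= 7 + 48 - 7
= 48

|A ∪ B| = 48


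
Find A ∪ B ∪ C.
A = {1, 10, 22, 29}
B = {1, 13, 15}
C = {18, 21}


A ∪ B = {1, 10, 13, 15, 22, 29}
(A ∪ B) ∪ C = {1, 10, 13, 15, 18, 21, 22, 29}

A ∪ B ∪ C = {1, 10, 13, 15, 18, 21, 22, 29}


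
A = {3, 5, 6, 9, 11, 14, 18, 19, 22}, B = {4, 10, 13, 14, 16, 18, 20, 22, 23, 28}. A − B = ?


A \ B = elements in A but not in B
A = {3, 5, 6, 9, 11, 14, 18, 19, 22}
B = {4, 10, 13, 14, 16, 18, 20, 22, 23, 28}
Remove from A any elements in B
A \ B = {3, 5, 6, 9, 11, 19}

A \ B = {3, 5, 6, 9, 11, 19}


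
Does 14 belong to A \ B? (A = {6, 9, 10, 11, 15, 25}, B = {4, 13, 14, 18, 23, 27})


A = {6, 9, 10, 11, 15, 25}, B = {4, 13, 14, 18, 23, 27}
A \ B = elements in A but not in B
A \ B = {6, 9, 10, 11, 15, 25}
Checking if 14 ∈ A \ B
14 is not in A \ B → False

14 ∉ A \ B


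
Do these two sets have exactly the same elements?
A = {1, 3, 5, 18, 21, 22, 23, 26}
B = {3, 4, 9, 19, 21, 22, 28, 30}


Two sets are equal iff they have exactly the same elements.
A = {1, 3, 5, 18, 21, 22, 23, 26}
B = {3, 4, 9, 19, 21, 22, 28, 30}
Differences: {1, 4, 5, 9, 18, 19, 23, 26, 28, 30}
A ≠ B

No, A ≠ B


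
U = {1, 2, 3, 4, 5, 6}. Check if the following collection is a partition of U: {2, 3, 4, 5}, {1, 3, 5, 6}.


A partition requires: (1) non-empty parts, (2) pairwise disjoint, (3) union = U
Parts: {2, 3, 4, 5}, {1, 3, 5, 6}
Union of parts: {1, 2, 3, 4, 5, 6}
U = {1, 2, 3, 4, 5, 6}
All non-empty? True
Pairwise disjoint? False
Covers U? True

No, not a valid partition


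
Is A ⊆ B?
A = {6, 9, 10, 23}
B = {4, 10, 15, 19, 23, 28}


A ⊆ B means every element of A is in B.
Elements in A not in B: {6, 9}
So A ⊄ B.

No, A ⊄ B


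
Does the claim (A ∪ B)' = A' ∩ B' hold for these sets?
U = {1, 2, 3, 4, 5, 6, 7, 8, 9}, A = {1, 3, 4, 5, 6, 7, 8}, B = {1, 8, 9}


LHS: A ∪ B = {1, 3, 4, 5, 6, 7, 8, 9}
(A ∪ B)' = U \ (A ∪ B) = {2}
A' = {2, 9}, B' = {2, 3, 4, 5, 6, 7}
Claimed RHS: A' ∩ B' = {2}
Identity is VALID: LHS = RHS = {2} ✓

Identity is valid. (A ∪ B)' = A' ∩ B' = {2}


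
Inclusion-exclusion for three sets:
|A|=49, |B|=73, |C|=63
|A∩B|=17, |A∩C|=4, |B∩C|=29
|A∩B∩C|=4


|A∪B∪C| = |A|+|B|+|C| - |A∩B|-|A∩C|-|B∩C| + |A∩B∩C|
= 49+73+63 - 17-4-29 + 4
= 185 - 50 + 4
= 139

|A ∪ B ∪ C| = 139


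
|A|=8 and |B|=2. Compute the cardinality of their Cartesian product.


|A × B| = |A| × |B|
= 8 × 2
= 16

|A × B| = 16


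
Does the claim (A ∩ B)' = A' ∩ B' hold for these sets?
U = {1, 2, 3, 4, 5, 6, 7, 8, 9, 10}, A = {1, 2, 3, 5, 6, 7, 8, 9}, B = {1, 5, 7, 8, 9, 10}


LHS: A ∩ B = {1, 5, 7, 8, 9}
(A ∩ B)' = U \ (A ∩ B) = {2, 3, 4, 6, 10}
A' = {4, 10}, B' = {2, 3, 4, 6}
Claimed RHS: A' ∩ B' = {4}
Identity is INVALID: LHS = {2, 3, 4, 6, 10} but the RHS claimed here equals {4}. The correct form is (A ∩ B)' = A' ∪ B'.

Identity is invalid: (A ∩ B)' = {2, 3, 4, 6, 10} but A' ∩ B' = {4}. The correct De Morgan law is (A ∩ B)' = A' ∪ B'.


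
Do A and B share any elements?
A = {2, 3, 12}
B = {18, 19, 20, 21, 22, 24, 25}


Disjoint means A ∩ B = ∅.
A ∩ B = ∅
A ∩ B = ∅, so A and B are disjoint.

No — A and B share no elements (A ∩ B = ∅), so they are disjoint


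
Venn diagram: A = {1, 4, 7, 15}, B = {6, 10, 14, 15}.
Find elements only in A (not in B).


A = {1, 4, 7, 15}
B = {6, 10, 14, 15}
Region: only in A (not in B)
Elements: {1, 4, 7}

Elements only in A (not in B): {1, 4, 7}


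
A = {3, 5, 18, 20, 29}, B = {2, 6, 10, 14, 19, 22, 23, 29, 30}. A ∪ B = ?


A ∪ B = all elements in A or B (or both)
A = {3, 5, 18, 20, 29}
B = {2, 6, 10, 14, 19, 22, 23, 29, 30}
A ∪ B = {2, 3, 5, 6, 10, 14, 18, 19, 20, 22, 23, 29, 30}

A ∪ B = {2, 3, 5, 6, 10, 14, 18, 19, 20, 22, 23, 29, 30}


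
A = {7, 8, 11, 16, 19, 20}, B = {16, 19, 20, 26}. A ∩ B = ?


A ∩ B = elements in both A and B
A = {7, 8, 11, 16, 19, 20}
B = {16, 19, 20, 26}
A ∩ B = {16, 19, 20}

A ∩ B = {16, 19, 20}


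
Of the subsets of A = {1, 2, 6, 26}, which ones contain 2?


A subset of A contains 2 iff the remaining 3 elements form any subset of A \ {2}.
Count: 2^(n-1) = 2^3 = 8
Subsets containing 2: {2}, {1, 2}, {2, 6}, {2, 26}, {1, 2, 6}, {1, 2, 26}, {2, 6, 26}, {1, 2, 6, 26}

Subsets containing 2 (8 total): {2}, {1, 2}, {2, 6}, {2, 26}, {1, 2, 6}, {1, 2, 26}, {2, 6, 26}, {1, 2, 6, 26}


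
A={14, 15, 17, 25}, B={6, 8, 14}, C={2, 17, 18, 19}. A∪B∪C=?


A ∪ B = {6, 8, 14, 15, 17, 25}
(A ∪ B) ∪ C = {2, 6, 8, 14, 15, 17, 18, 19, 25}

A ∪ B ∪ C = {2, 6, 8, 14, 15, 17, 18, 19, 25}


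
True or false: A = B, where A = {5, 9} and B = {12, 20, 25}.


Two sets are equal iff they have exactly the same elements.
A = {5, 9}
B = {12, 20, 25}
Differences: {5, 9, 12, 20, 25}
A ≠ B

No, A ≠ B


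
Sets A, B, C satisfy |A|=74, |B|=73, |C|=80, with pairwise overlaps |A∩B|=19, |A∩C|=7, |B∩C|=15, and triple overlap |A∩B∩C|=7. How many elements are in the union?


|A∪B∪C| = |A|+|B|+|C| - |A∩B|-|A∩C|-|B∩C| + |A∩B∩C|
= 74+73+80 - 19-7-15 + 7
= 227 - 41 + 7
= 193

|A ∪ B ∪ C| = 193


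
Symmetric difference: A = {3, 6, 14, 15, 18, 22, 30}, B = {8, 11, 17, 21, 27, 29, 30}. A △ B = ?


A △ B = (A \ B) ∪ (B \ A) = elements in exactly one of A or B
A \ B = {3, 6, 14, 15, 18, 22}
B \ A = {8, 11, 17, 21, 27, 29}
A △ B = {3, 6, 8, 11, 14, 15, 17, 18, 21, 22, 27, 29}

A △ B = {3, 6, 8, 11, 14, 15, 17, 18, 21, 22, 27, 29}


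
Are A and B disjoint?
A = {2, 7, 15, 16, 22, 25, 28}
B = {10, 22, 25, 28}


Disjoint means A ∩ B = ∅.
A ∩ B = {22, 25, 28}
A ∩ B ≠ ∅, so A and B are NOT disjoint.

No, A and B are not disjoint (A ∩ B = {22, 25, 28})


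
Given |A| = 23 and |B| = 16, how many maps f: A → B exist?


Each of |A| = 23 inputs maps to any of |B| = 16 outputs.
# functions = |B|^|A| = 16^23
= 4951760157141521099596496896

Number of functions = 4951760157141521099596496896


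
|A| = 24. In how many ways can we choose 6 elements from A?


C(n,k) = n! / (k!(n-k)!)
C(24,6) = 24! / (6!18!)
= 134596

C(24,6) = 134596


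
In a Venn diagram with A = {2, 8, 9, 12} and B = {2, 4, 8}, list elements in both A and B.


A = {2, 8, 9, 12}
B = {2, 4, 8}
Region: in both A and B
Elements: {2, 8}

Elements in both A and B: {2, 8}


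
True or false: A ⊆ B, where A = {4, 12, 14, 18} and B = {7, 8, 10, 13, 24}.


A ⊆ B means every element of A is in B.
Elements in A not in B: {4, 12, 14, 18}
So A ⊄ B.

No, A ⊄ B


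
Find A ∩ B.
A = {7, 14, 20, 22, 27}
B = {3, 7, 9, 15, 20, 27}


A ∩ B = elements in both A and B
A = {7, 14, 20, 22, 27}
B = {3, 7, 9, 15, 20, 27}
A ∩ B = {7, 20, 27}

A ∩ B = {7, 20, 27}


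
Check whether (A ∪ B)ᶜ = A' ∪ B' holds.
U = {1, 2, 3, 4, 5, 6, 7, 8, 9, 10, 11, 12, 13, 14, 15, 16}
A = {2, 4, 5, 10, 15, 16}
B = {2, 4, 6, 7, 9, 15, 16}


LHS: A ∪ B = {2, 4, 5, 6, 7, 9, 10, 15, 16}
(A ∪ B)' = U \ (A ∪ B) = {1, 3, 8, 11, 12, 13, 14}
A' = {1, 3, 6, 7, 8, 9, 11, 12, 13, 14}, B' = {1, 3, 5, 8, 10, 11, 12, 13, 14}
Claimed RHS: A' ∪ B' = {1, 3, 5, 6, 7, 8, 9, 10, 11, 12, 13, 14}
Identity is INVALID: LHS = {1, 3, 8, 11, 12, 13, 14} but the RHS claimed here equals {1, 3, 5, 6, 7, 8, 9, 10, 11, 12, 13, 14}. The correct form is (A ∪ B)' = A' ∩ B'.

Identity is invalid: (A ∪ B)' = {1, 3, 8, 11, 12, 13, 14} but A' ∪ B' = {1, 3, 5, 6, 7, 8, 9, 10, 11, 12, 13, 14}. The correct De Morgan law is (A ∪ B)' = A' ∩ B'.


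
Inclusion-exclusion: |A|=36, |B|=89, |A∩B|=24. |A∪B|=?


|A ∪ B| = |A| + |B| - |A ∩ B|
= 36 + 89 - 24
= 101

|A ∪ B| = 101


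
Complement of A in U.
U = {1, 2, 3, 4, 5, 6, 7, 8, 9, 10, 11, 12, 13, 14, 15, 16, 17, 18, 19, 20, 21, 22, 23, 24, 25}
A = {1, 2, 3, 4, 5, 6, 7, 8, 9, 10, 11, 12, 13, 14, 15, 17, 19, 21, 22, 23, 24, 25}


Aᶜ = U \ A = elements in U but not in A
U = {1, 2, 3, 4, 5, 6, 7, 8, 9, 10, 11, 12, 13, 14, 15, 16, 17, 18, 19, 20, 21, 22, 23, 24, 25}
A = {1, 2, 3, 4, 5, 6, 7, 8, 9, 10, 11, 12, 13, 14, 15, 17, 19, 21, 22, 23, 24, 25}
Aᶜ = {16, 18, 20}

Aᶜ = {16, 18, 20}


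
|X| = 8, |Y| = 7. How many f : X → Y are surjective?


n = |X| = 8, k = |Y| = 7. Surjections via inclusion-exclusion:
S(n,k) = Σ(-1)^i × C(k,i) × (k-i)^n, i=0 to k
i=0: (-1)^0×C(7,0)×7^8 = 5764801
i=1: (-1)^1×C(7,1)×6^8 = -11757312
i=2: (-1)^2×C(7,2)×5^8 = 8203125
i=3: (-1)^3×C(7,3)×4^8 = -2293760
i=4: (-1)^4×C(7,4)×3^8 = 229635
i=5: (-1)^5×C(7,5)×2^8 = -5376
i=6: (-1)^6×C(7,6)×1^8 = 7
i=7: (-1)^7×C(7,7)×0^8 = 0
Total = 141120

Number of surjections = 141120


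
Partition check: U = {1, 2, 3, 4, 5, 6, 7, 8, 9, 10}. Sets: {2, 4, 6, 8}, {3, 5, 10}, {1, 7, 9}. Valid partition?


A partition requires: (1) non-empty parts, (2) pairwise disjoint, (3) union = U
Parts: {2, 4, 6, 8}, {3, 5, 10}, {1, 7, 9}
Union of parts: {1, 2, 3, 4, 5, 6, 7, 8, 9, 10}
U = {1, 2, 3, 4, 5, 6, 7, 8, 9, 10}
All non-empty? True
Pairwise disjoint? True
Covers U? True

Yes, valid partition


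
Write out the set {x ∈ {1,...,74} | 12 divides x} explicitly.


Checking each candidate:
Condition: multiples of 12 in {1,...,74}
Result = {12, 24, 36, 48, 60, 72}

{12, 24, 36, 48, 60, 72}


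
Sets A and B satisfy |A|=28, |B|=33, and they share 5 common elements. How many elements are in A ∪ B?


|A ∪ B| = |A| + |B| - |A ∩ B|
= 28 + 33 - 5
= 56

|A ∪ B| = 56


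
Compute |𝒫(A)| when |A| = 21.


Number of subsets = 2^n
= 2^21
= 2097152

|P(A)| = 2097152


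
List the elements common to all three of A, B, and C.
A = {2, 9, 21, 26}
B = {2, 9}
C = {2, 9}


A ∩ B = {2, 9}
(A ∩ B) ∩ C = {2, 9}

A ∩ B ∩ C = {2, 9}


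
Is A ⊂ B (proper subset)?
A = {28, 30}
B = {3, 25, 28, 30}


A ⊂ B requires: A ⊆ B AND A ≠ B.
A ⊆ B? Yes
A = B? No
A ⊂ B: Yes (A is a proper subset of B)

Yes, A ⊂ B


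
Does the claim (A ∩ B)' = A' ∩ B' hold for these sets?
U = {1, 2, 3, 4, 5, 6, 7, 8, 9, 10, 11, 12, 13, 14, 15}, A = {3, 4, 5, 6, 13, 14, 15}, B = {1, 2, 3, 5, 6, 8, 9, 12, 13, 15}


LHS: A ∩ B = {3, 5, 6, 13, 15}
(A ∩ B)' = U \ (A ∩ B) = {1, 2, 4, 7, 8, 9, 10, 11, 12, 14}
A' = {1, 2, 7, 8, 9, 10, 11, 12}, B' = {4, 7, 10, 11, 14}
Claimed RHS: A' ∩ B' = {7, 10, 11}
Identity is INVALID: LHS = {1, 2, 4, 7, 8, 9, 10, 11, 12, 14} but the RHS claimed here equals {7, 10, 11}. The correct form is (A ∩ B)' = A' ∪ B'.

Identity is invalid: (A ∩ B)' = {1, 2, 4, 7, 8, 9, 10, 11, 12, 14} but A' ∩ B' = {7, 10, 11}. The correct De Morgan law is (A ∩ B)' = A' ∪ B'.


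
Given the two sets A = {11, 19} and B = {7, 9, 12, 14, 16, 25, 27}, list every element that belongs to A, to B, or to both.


A ∪ B = all elements in A or B (or both)
A = {11, 19}
B = {7, 9, 12, 14, 16, 25, 27}
A ∪ B = {7, 9, 11, 12, 14, 16, 19, 25, 27}

A ∪ B = {7, 9, 11, 12, 14, 16, 19, 25, 27}


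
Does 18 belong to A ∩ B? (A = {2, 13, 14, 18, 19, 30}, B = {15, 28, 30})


A = {2, 13, 14, 18, 19, 30}, B = {15, 28, 30}
A ∩ B = elements in both A and B
A ∩ B = {30}
Checking if 18 ∈ A ∩ B
18 is not in A ∩ B → False

18 ∉ A ∩ B


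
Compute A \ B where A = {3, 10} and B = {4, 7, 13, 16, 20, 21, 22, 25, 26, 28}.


A \ B = elements in A but not in B
A = {3, 10}
B = {4, 7, 13, 16, 20, 21, 22, 25, 26, 28}
Remove from A any elements in B
A \ B = {3, 10}

A \ B = {3, 10}


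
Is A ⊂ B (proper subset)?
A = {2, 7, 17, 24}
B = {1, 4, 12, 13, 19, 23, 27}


A ⊂ B requires: A ⊆ B AND A ≠ B.
A ⊆ B? No
A ⊄ B, so A is not a proper subset.

No, A is not a proper subset of B


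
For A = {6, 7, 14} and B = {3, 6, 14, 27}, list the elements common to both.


A ∩ B = elements in both A and B
A = {6, 7, 14}
B = {3, 6, 14, 27}
A ∩ B = {6, 14}

A ∩ B = {6, 14}


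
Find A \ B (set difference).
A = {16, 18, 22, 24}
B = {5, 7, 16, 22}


A \ B = elements in A but not in B
A = {16, 18, 22, 24}
B = {5, 7, 16, 22}
Remove from A any elements in B
A \ B = {18, 24}

A \ B = {18, 24}


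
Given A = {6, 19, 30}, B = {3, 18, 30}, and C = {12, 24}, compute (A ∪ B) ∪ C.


A ∪ B = {3, 6, 18, 19, 30}
(A ∪ B) ∪ C = {3, 6, 12, 18, 19, 24, 30}

A ∪ B ∪ C = {3, 6, 12, 18, 19, 24, 30}


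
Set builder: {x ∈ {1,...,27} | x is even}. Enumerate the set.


Checking each candidate:
Condition: even numbers in {1,...,27}
Result = {2, 4, 6, 8, 10, 12, 14, 16, 18, 20, 22, 24, 26}

{2, 4, 6, 8, 10, 12, 14, 16, 18, 20, 22, 24, 26}


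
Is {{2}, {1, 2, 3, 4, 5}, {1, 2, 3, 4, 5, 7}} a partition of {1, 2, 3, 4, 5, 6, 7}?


A partition requires: (1) non-empty parts, (2) pairwise disjoint, (3) union = U
Parts: {2}, {1, 2, 3, 4, 5}, {1, 2, 3, 4, 5, 7}
Union of parts: {1, 2, 3, 4, 5, 7}
U = {1, 2, 3, 4, 5, 6, 7}
All non-empty? True
Pairwise disjoint? False
Covers U? False

No, not a valid partition


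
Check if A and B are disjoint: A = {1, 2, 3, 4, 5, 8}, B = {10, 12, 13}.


Disjoint means A ∩ B = ∅.
A ∩ B = ∅
A ∩ B = ∅, so A and B are disjoint.

Yes, A and B are disjoint


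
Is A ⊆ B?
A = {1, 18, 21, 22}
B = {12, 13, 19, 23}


A ⊆ B means every element of A is in B.
Elements in A not in B: {1, 18, 21, 22}
So A ⊄ B.

No, A ⊄ B


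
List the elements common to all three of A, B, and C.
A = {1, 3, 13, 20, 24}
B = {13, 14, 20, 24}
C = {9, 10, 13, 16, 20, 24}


A ∩ B = {13, 20, 24}
(A ∩ B) ∩ C = {13, 20, 24}

A ∩ B ∩ C = {13, 20, 24}


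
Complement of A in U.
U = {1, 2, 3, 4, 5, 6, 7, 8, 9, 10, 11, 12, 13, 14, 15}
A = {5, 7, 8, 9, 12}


Aᶜ = U \ A = elements in U but not in A
U = {1, 2, 3, 4, 5, 6, 7, 8, 9, 10, 11, 12, 13, 14, 15}
A = {5, 7, 8, 9, 12}
Aᶜ = {1, 2, 3, 4, 6, 10, 11, 13, 14, 15}

Aᶜ = {1, 2, 3, 4, 6, 10, 11, 13, 14, 15}


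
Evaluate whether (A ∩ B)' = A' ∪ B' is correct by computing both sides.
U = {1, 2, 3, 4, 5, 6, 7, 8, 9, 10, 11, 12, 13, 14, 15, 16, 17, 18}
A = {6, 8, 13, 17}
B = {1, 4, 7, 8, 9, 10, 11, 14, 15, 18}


LHS: A ∩ B = {8}
(A ∩ B)' = U \ (A ∩ B) = {1, 2, 3, 4, 5, 6, 7, 9, 10, 11, 12, 13, 14, 15, 16, 17, 18}
A' = {1, 2, 3, 4, 5, 7, 9, 10, 11, 12, 14, 15, 16, 18}, B' = {2, 3, 5, 6, 12, 13, 16, 17}
Claimed RHS: A' ∪ B' = {1, 2, 3, 4, 5, 6, 7, 9, 10, 11, 12, 13, 14, 15, 16, 17, 18}
Identity is VALID: LHS = RHS = {1, 2, 3, 4, 5, 6, 7, 9, 10, 11, 12, 13, 14, 15, 16, 17, 18} ✓

Identity is valid. (A ∩ B)' = A' ∪ B' = {1, 2, 3, 4, 5, 6, 7, 9, 10, 11, 12, 13, 14, 15, 16, 17, 18}


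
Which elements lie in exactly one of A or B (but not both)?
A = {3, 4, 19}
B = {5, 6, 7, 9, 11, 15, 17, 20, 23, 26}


A △ B = (A \ B) ∪ (B \ A) = elements in exactly one of A or B
A \ B = {3, 4, 19}
B \ A = {5, 6, 7, 9, 11, 15, 17, 20, 23, 26}
A △ B = {3, 4, 5, 6, 7, 9, 11, 15, 17, 19, 20, 23, 26}

A △ B = {3, 4, 5, 6, 7, 9, 11, 15, 17, 19, 20, 23, 26}


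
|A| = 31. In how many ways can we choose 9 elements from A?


C(n,k) = n! / (k!(n-k)!)
C(31,9) = 31! / (9!22!)
= 20160075

C(31,9) = 20160075


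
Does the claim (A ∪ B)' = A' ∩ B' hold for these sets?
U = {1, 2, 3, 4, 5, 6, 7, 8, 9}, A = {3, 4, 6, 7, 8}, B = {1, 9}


LHS: A ∪ B = {1, 3, 4, 6, 7, 8, 9}
(A ∪ B)' = U \ (A ∪ B) = {2, 5}
A' = {1, 2, 5, 9}, B' = {2, 3, 4, 5, 6, 7, 8}
Claimed RHS: A' ∩ B' = {2, 5}
Identity is VALID: LHS = RHS = {2, 5} ✓

Identity is valid. (A ∪ B)' = A' ∩ B' = {2, 5}


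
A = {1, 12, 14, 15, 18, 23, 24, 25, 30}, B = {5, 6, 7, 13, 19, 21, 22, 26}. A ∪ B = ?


A ∪ B = all elements in A or B (or both)
A = {1, 12, 14, 15, 18, 23, 24, 25, 30}
B = {5, 6, 7, 13, 19, 21, 22, 26}
A ∪ B = {1, 5, 6, 7, 12, 13, 14, 15, 18, 19, 21, 22, 23, 24, 25, 26, 30}

A ∪ B = {1, 5, 6, 7, 12, 13, 14, 15, 18, 19, 21, 22, 23, 24, 25, 26, 30}


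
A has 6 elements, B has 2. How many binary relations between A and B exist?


A relation from A to B is any subset of A × B.
|A × B| = 6 × 2 = 12
# relations = 2^|A × B| = 2^12 = 4096

Number of relations = 4096


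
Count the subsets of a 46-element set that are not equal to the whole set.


Total subsets = 2^n = 2^46 = 70368744177664
Proper subsets exclude the set itself: 2^n - 1
= 70368744177664 - 1
= 70368744177663

Number of proper subsets = 70368744177663


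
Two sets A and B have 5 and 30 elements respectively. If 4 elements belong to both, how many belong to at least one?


|A ∪ B| = |A| + |B| - |A ∩ B|
= 5 + 30 - 4
= 31

|A ∪ B| = 31


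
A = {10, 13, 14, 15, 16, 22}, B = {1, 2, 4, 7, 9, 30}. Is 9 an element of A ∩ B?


A = {10, 13, 14, 15, 16, 22}, B = {1, 2, 4, 7, 9, 30}
A ∩ B = elements in both A and B
A ∩ B = ∅
Checking if 9 ∈ A ∩ B
9 is not in A ∩ B → False

9 ∉ A ∩ B


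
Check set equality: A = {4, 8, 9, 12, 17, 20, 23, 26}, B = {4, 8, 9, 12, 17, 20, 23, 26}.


Two sets are equal iff they have exactly the same elements.
A = {4, 8, 9, 12, 17, 20, 23, 26}
B = {4, 8, 9, 12, 17, 20, 23, 26}
Same elements → A = B

Yes, A = B


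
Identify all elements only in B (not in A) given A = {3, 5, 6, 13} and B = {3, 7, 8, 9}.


A = {3, 5, 6, 13}
B = {3, 7, 8, 9}
Region: only in B (not in A)
Elements: {7, 8, 9}

Elements only in B (not in A): {7, 8, 9}


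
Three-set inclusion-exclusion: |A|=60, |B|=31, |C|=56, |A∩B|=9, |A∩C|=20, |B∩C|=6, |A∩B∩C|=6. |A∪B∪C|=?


|A∪B∪C| = |A|+|B|+|C| - |A∩B|-|A∩C|-|B∩C| + |A∩B∩C|
= 60+31+56 - 9-20-6 + 6
= 147 - 35 + 6
= 118

|A ∪ B ∪ C| = 118


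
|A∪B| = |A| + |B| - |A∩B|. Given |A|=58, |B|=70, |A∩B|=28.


|A ∪ B| = |A| + |B| - |A ∩ B|
= 58 + 70 - 28
= 100

|A ∪ B| = 100


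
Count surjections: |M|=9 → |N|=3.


n = |M| = 9, k = |N| = 3. Surjections via inclusion-exclusion:
S(n,k) = Σ(-1)^i × C(k,i) × (k-i)^n, i=0 to k
i=0: (-1)^0×C(3,0)×3^9 = 19683
i=1: (-1)^1×C(3,1)×2^9 = -1536
i=2: (-1)^2×C(3,2)×1^9 = 3
i=3: (-1)^3×C(3,3)×0^9 = 0
Total = 18150

Number of surjections = 18150


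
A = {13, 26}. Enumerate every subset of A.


|A| = 2, so |P(A)| = 2^2 = 4
Enumerate subsets by cardinality (0 to 2):
∅, {13}, {26}, {13, 26}

P(A) has 4 subsets: ∅, {13}, {26}, {13, 26}


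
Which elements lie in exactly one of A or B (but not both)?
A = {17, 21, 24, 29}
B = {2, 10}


A △ B = (A \ B) ∪ (B \ A) = elements in exactly one of A or B
A \ B = {17, 21, 24, 29}
B \ A = {2, 10}
A △ B = {2, 10, 17, 21, 24, 29}

A △ B = {2, 10, 17, 21, 24, 29}


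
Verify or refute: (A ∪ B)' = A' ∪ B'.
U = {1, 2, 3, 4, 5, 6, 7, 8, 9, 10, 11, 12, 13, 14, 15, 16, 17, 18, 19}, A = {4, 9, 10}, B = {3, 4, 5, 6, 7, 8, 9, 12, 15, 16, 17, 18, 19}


LHS: A ∪ B = {3, 4, 5, 6, 7, 8, 9, 10, 12, 15, 16, 17, 18, 19}
(A ∪ B)' = U \ (A ∪ B) = {1, 2, 11, 13, 14}
A' = {1, 2, 3, 5, 6, 7, 8, 11, 12, 13, 14, 15, 16, 17, 18, 19}, B' = {1, 2, 10, 11, 13, 14}
Claimed RHS: A' ∪ B' = {1, 2, 3, 5, 6, 7, 8, 10, 11, 12, 13, 14, 15, 16, 17, 18, 19}
Identity is INVALID: LHS = {1, 2, 11, 13, 14} but the RHS claimed here equals {1, 2, 3, 5, 6, 7, 8, 10, 11, 12, 13, 14, 15, 16, 17, 18, 19}. The correct form is (A ∪ B)' = A' ∩ B'.

Identity is invalid: (A ∪ B)' = {1, 2, 11, 13, 14} but A' ∪ B' = {1, 2, 3, 5, 6, 7, 8, 10, 11, 12, 13, 14, 15, 16, 17, 18, 19}. The correct De Morgan law is (A ∪ B)' = A' ∩ B'.


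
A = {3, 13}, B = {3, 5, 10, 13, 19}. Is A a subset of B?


A ⊆ B means every element of A is in B.
All elements of A are in B.
So A ⊆ B.

Yes, A ⊆ B


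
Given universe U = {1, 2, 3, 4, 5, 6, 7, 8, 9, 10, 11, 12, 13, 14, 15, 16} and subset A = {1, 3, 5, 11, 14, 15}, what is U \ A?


Aᶜ = U \ A = elements in U but not in A
U = {1, 2, 3, 4, 5, 6, 7, 8, 9, 10, 11, 12, 13, 14, 15, 16}
A = {1, 3, 5, 11, 14, 15}
Aᶜ = {2, 4, 6, 7, 8, 9, 10, 12, 13, 16}

Aᶜ = {2, 4, 6, 7, 8, 9, 10, 12, 13, 16}


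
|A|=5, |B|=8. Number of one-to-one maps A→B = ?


An injection sends each of |A| = 5 inputs to a distinct output in B.
# injections = |B|·(|B|-1)·…·(|B|-|A|+1) = 8! / (8 - 5)!
= 8 × 7 × 6 × 5 × 4
= 6720

Number of injections = 6720


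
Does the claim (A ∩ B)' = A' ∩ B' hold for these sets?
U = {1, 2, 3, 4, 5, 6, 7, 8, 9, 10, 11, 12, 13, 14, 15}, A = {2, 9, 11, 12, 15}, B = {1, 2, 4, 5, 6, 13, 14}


LHS: A ∩ B = {2}
(A ∩ B)' = U \ (A ∩ B) = {1, 3, 4, 5, 6, 7, 8, 9, 10, 11, 12, 13, 14, 15}
A' = {1, 3, 4, 5, 6, 7, 8, 10, 13, 14}, B' = {3, 7, 8, 9, 10, 11, 12, 15}
Claimed RHS: A' ∩ B' = {3, 7, 8, 10}
Identity is INVALID: LHS = {1, 3, 4, 5, 6, 7, 8, 9, 10, 11, 12, 13, 14, 15} but the RHS claimed here equals {3, 7, 8, 10}. The correct form is (A ∩ B)' = A' ∪ B'.

Identity is invalid: (A ∩ B)' = {1, 3, 4, 5, 6, 7, 8, 9, 10, 11, 12, 13, 14, 15} but A' ∩ B' = {3, 7, 8, 10}. The correct De Morgan law is (A ∩ B)' = A' ∪ B'.


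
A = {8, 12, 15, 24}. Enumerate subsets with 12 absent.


A subset of A that omits 12 is a subset of A \ {12}, so there are 2^(n-1) = 2^3 = 8 of them.
Subsets excluding 12: ∅, {8}, {15}, {24}, {8, 15}, {8, 24}, {15, 24}, {8, 15, 24}

Subsets excluding 12 (8 total): ∅, {8}, {15}, {24}, {8, 15}, {8, 24}, {15, 24}, {8, 15, 24}


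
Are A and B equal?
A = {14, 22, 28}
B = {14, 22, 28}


Two sets are equal iff they have exactly the same elements.
A = {14, 22, 28}
B = {14, 22, 28}
Same elements → A = B

Yes, A = B


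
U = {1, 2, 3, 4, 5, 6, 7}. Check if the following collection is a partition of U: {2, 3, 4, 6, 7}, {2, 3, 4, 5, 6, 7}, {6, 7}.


A partition requires: (1) non-empty parts, (2) pairwise disjoint, (3) union = U
Parts: {2, 3, 4, 6, 7}, {2, 3, 4, 5, 6, 7}, {6, 7}
Union of parts: {2, 3, 4, 5, 6, 7}
U = {1, 2, 3, 4, 5, 6, 7}
All non-empty? True
Pairwise disjoint? False
Covers U? False

No, not a valid partition


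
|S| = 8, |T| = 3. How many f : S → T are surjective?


n = |S| = 8, k = |T| = 3. Surjections via inclusion-exclusion:
S(n,k) = Σ(-1)^i × C(k,i) × (k-i)^n, i=0 to k
i=0: (-1)^0×C(3,0)×3^8 = 6561
i=1: (-1)^1×C(3,1)×2^8 = -768
i=2: (-1)^2×C(3,2)×1^8 = 3
i=3: (-1)^3×C(3,3)×0^8 = 0
Total = 5796

Number of surjections = 5796


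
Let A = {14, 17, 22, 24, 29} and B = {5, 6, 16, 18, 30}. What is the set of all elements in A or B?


A ∪ B = all elements in A or B (or both)
A = {14, 17, 22, 24, 29}
B = {5, 6, 16, 18, 30}
A ∪ B = {5, 6, 14, 16, 17, 18, 22, 24, 29, 30}

A ∪ B = {5, 6, 14, 16, 17, 18, 22, 24, 29, 30}


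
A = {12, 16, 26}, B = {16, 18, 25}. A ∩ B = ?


A ∩ B = elements in both A and B
A = {12, 16, 26}
B = {16, 18, 25}
A ∩ B = {16}

A ∩ B = {16}


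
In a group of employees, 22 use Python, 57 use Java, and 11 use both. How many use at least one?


|A ∪ B| = |A| + |B| - |A ∩ B|
= 22 + 57 - 11
= 68

|A ∪ B| = 68


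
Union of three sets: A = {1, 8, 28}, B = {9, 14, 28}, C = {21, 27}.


A ∪ B = {1, 8, 9, 14, 28}
(A ∪ B) ∪ C = {1, 8, 9, 14, 21, 27, 28}

A ∪ B ∪ C = {1, 8, 9, 14, 21, 27, 28}


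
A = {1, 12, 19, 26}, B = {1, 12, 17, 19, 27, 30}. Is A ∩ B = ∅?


Disjoint means A ∩ B = ∅.
A ∩ B = {1, 12, 19}
A ∩ B ≠ ∅, so A and B are NOT disjoint.

No, A and B are not disjoint (A ∩ B = {1, 12, 19})


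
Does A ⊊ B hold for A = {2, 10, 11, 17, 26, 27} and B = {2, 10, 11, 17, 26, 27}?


A ⊂ B requires: A ⊆ B AND A ≠ B.
A ⊆ B? Yes
A = B? Yes
A = B, so A is not a PROPER subset.

No, A is not a proper subset of B


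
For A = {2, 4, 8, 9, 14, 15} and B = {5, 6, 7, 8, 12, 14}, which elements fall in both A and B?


A = {2, 4, 8, 9, 14, 15}
B = {5, 6, 7, 8, 12, 14}
Region: in both A and B
Elements: {8, 14}

Elements in both A and B: {8, 14}


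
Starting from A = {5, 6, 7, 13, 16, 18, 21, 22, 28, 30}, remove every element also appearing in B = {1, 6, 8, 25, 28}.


A \ B = elements in A but not in B
A = {5, 6, 7, 13, 16, 18, 21, 22, 28, 30}
B = {1, 6, 8, 25, 28}
Remove from A any elements in B
A \ B = {5, 7, 13, 16, 18, 21, 22, 30}

A \ B = {5, 7, 13, 16, 18, 21, 22, 30}


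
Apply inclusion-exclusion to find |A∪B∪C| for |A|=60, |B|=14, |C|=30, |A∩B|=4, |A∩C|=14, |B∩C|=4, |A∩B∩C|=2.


|A∪B∪C| = |A|+|B|+|C| - |A∩B|-|A∩C|-|B∩C| + |A∩B∩C|
= 60+14+30 - 4-14-4 + 2
= 104 - 22 + 2
= 84

|A ∪ B ∪ C| = 84


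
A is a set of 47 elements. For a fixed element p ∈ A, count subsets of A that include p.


Subsets of A containing p correspond to subsets of A \ {p}, which has 46 elements.
Count = 2^(n-1) = 2^46
= 70368744177664

Number of subsets containing p = 70368744177664


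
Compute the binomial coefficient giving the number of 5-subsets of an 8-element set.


C(n,k) = n! / (k!(n-k)!)
C(8,5) = 8! / (5!3!)
= 56

C(8,5) = 56


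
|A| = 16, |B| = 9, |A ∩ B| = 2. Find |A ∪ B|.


|A ∪ B| = |A| + |B| - |A ∩ B|
= 16 + 9 - 2
= 23

|A ∪ B| = 23


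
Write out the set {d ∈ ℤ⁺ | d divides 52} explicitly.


Checking each candidate:
Condition: positive divisors of 52
Result = {1, 2, 4, 13, 26, 52}

{1, 2, 4, 13, 26, 52}


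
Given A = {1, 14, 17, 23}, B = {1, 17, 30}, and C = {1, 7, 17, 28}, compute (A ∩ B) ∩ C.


A ∩ B = {1, 17}
(A ∩ B) ∩ C = {1, 17}

A ∩ B ∩ C = {1, 17}


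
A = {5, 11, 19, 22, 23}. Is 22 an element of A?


A = {5, 11, 19, 22, 23}
Checking if 22 is in A
22 is in A → True

22 ∈ A


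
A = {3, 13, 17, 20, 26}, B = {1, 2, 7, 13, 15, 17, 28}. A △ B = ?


A △ B = (A \ B) ∪ (B \ A) = elements in exactly one of A or B
A \ B = {3, 20, 26}
B \ A = {1, 2, 7, 15, 28}
A △ B = {1, 2, 3, 7, 15, 20, 26, 28}

A △ B = {1, 2, 3, 7, 15, 20, 26, 28}


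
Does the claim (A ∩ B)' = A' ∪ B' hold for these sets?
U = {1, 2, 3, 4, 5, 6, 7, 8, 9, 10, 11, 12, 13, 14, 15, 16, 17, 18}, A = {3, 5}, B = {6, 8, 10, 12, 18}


LHS: A ∩ B = ∅
(A ∩ B)' = U \ (A ∩ B) = {1, 2, 3, 4, 5, 6, 7, 8, 9, 10, 11, 12, 13, 14, 15, 16, 17, 18}
A' = {1, 2, 4, 6, 7, 8, 9, 10, 11, 12, 13, 14, 15, 16, 17, 18}, B' = {1, 2, 3, 4, 5, 7, 9, 11, 13, 14, 15, 16, 17}
Claimed RHS: A' ∪ B' = {1, 2, 3, 4, 5, 6, 7, 8, 9, 10, 11, 12, 13, 14, 15, 16, 17, 18}
Identity is VALID: LHS = RHS = {1, 2, 3, 4, 5, 6, 7, 8, 9, 10, 11, 12, 13, 14, 15, 16, 17, 18} ✓

Identity is valid. (A ∩ B)' = A' ∪ B' = {1, 2, 3, 4, 5, 6, 7, 8, 9, 10, 11, 12, 13, 14, 15, 16, 17, 18}


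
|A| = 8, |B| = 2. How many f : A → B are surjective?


n = |A| = 8, k = |B| = 2. Surjections via inclusion-exclusion:
S(n,k) = Σ(-1)^i × C(k,i) × (k-i)^n, i=0 to k
i=0: (-1)^0×C(2,0)×2^8 = 256
i=1: (-1)^1×C(2,1)×1^8 = -2
i=2: (-1)^2×C(2,2)×0^8 = 0
Total = 254

Number of surjections = 254


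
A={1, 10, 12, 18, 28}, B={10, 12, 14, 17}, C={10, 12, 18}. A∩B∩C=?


A ∩ B = {10, 12}
(A ∩ B) ∩ C = {10, 12}

A ∩ B ∩ C = {10, 12}


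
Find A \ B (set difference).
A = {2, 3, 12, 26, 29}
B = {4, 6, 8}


A \ B = elements in A but not in B
A = {2, 3, 12, 26, 29}
B = {4, 6, 8}
Remove from A any elements in B
A \ B = {2, 3, 12, 26, 29}

A \ B = {2, 3, 12, 26, 29}


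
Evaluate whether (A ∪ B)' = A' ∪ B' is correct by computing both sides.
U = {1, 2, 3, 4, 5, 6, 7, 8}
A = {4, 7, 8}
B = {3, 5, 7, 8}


LHS: A ∪ B = {3, 4, 5, 7, 8}
(A ∪ B)' = U \ (A ∪ B) = {1, 2, 6}
A' = {1, 2, 3, 5, 6}, B' = {1, 2, 4, 6}
Claimed RHS: A' ∪ B' = {1, 2, 3, 4, 5, 6}
Identity is INVALID: LHS = {1, 2, 6} but the RHS claimed here equals {1, 2, 3, 4, 5, 6}. The correct form is (A ∪ B)' = A' ∩ B'.

Identity is invalid: (A ∪ B)' = {1, 2, 6} but A' ∪ B' = {1, 2, 3, 4, 5, 6}. The correct De Morgan law is (A ∪ B)' = A' ∩ B'.


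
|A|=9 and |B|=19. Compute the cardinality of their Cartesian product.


|A × B| = |A| × |B|
= 9 × 19
= 171

|A × B| = 171


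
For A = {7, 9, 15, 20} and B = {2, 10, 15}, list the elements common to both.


A ∩ B = elements in both A and B
A = {7, 9, 15, 20}
B = {2, 10, 15}
A ∩ B = {15}

A ∩ B = {15}


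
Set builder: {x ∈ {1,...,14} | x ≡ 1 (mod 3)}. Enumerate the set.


Checking each candidate:
Condition: x in {1,...,14} with x ≡ 1 (mod 3)
Result = {1, 4, 7, 10, 13}

{1, 4, 7, 10, 13}


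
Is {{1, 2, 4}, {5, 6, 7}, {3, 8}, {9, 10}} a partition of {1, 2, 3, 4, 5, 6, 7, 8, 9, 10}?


A partition requires: (1) non-empty parts, (2) pairwise disjoint, (3) union = U
Parts: {1, 2, 4}, {5, 6, 7}, {3, 8}, {9, 10}
Union of parts: {1, 2, 3, 4, 5, 6, 7, 8, 9, 10}
U = {1, 2, 3, 4, 5, 6, 7, 8, 9, 10}
All non-empty? True
Pairwise disjoint? True
Covers U? True

Yes, valid partition
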